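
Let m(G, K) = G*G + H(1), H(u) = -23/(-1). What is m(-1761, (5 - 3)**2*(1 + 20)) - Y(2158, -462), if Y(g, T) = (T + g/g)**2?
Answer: 2888623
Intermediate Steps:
H(u) = 23 (H(u) = -23*(-1) = 23)
Y(g, T) = (1 + T)**2 (Y(g, T) = (T + 1)**2 = (1 + T)**2)
m(G, K) = 23 + G**2 (m(G, K) = G*G + 23 = G**2 + 23 = 23 + G**2)
m(-1761, (5 - 3)**2*(1 + 20)) - Y(2158, -462) = (23 + (-1761)**2) - (1 - 462)**2 = (23 + 3101121) - 1*(-461)**2 = 3101144 - 1*212521 = 3101144 - 212521 = 2888623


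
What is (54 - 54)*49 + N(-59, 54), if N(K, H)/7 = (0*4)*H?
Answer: 0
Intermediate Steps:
N(K, H) = 0 (N(K, H) = 7*((0*4)*H) = 7*(0*H) = 7*0 = 0)
(54 - 54)*49 + N(-59, 54) = (54 - 54)*49 + 0 = 0*49 + 0 = 0 + 0 = 0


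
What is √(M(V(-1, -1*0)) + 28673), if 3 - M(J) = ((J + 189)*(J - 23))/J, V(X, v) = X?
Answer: 2*√6041 ≈ 155.45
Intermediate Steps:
M(J) = 3 - (-23 + J)*(189 + J)/J (M(J) = 3 - (J + 189)*(J - 23)/J = 3 - (189 + J)*(-23 + J)/J = 3 - (-23 + J)*(189 + J)/J)
√(M(V(-1, -1*0)) + 28673) = √((-163 - 1*(-1) + 4347/(-1)) + 28673) = √((-163 + 1 + 4347*(-1)) + 28673) = √((-163 + 1 - 4347) + 28673) = √(-4509 + 28673) = √24164 = 2*√6041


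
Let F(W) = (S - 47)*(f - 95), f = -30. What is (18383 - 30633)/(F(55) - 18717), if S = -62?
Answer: 6125/2546 ≈ 2.4057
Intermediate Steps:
F(W) = 13625 (F(W) = (-62 - 47)*(-30 - 95) = -109*(-125) = 13625)
(18383 - 30633)/(F(55) - 18717) = (18383 - 30633)/(13625 - 18717) = -12250/(-5092) = -12250*(-1/5092) = 6125/2546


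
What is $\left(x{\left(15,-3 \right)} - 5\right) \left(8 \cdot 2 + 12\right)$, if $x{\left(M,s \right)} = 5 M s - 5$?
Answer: $-6580$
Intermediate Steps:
$x{\left(M,s \right)} = -5 + 5 M s$ ($x{\left(M,s \right)} = 5 M s - 5 = -5 + 5 M s$)
$\left(x{\left(15,-3 \right)} - 5\right) \left(8 \cdot 2 + 12\right) = \left(\left(-5 + 5 \cdot 15 \left(-3\right)\right) - 5\right) \left(8 \cdot 2 + 12\right) = \left(\left(-5 - 225\right) - 5\right) \left(16 + 12\right) = \left(-230 - 5\right) 28 = \left(-235\right) 28 = -6580$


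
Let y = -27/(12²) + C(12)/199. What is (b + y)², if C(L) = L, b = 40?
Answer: 16117572025/10137856 ≈ 1589.8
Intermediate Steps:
y = -405/3184 (y = -27/(12²) + 12/199 = -27/144 + 12*(1/199) = -27*1/144 + 12/199 = -3/16 + 12/199 = -405/3184 ≈ -0.12720)
(b + y)² = (40 - 405/3184)² = (126955/3184)² = 16117572025/10137856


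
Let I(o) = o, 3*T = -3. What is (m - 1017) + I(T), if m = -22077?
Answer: -23095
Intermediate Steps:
T = -1 (T = (1/3)*(-3) = -1)
(m - 1017) + I(T) = (-22077 - 1017) - 1 = -23094 - 1 = -23095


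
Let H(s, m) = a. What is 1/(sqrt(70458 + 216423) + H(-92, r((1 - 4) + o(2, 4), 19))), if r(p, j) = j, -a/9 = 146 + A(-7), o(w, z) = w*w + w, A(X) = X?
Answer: -417/426040 - sqrt(286881)/1278120 ≈ -0.0013978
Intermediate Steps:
o(w, z) = w + w**2 (o(w, z) = w**2 + w = w + w**2)
a = -1251 (a = -9*(146 - 7) = -9*139 = -1251)
H(s, m) = -1251
1/(sqrt(70458 + 216423) + H(-92, r((1 - 4) + o(2, 4), 19))) = 1/(sqrt(70458 + 216423) - 1251) = 1/(sqrt(286881) - 1251) = 1/(-1251 + sqrt(286881))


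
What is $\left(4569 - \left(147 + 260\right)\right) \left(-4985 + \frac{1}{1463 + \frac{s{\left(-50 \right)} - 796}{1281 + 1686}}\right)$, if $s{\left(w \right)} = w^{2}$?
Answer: $- \frac{30031584769532}{1447475} \approx -2.0748 \cdot 10^{7}$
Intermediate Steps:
$\left(4569 - \left(147 + 260\right)\right) \left(-4985 + \frac{1}{1463 + \frac{s{\left(-50 \right)} - 796}{1281 + 1686}}\right) = \left(4569 - \left(147 + 260\right)\right) \left(-4985 + \frac{1}{1463 + \frac{\left(-50\right)^{2} - 796}{1281 + 1686}}\right) = \left(4569 - 407\right) \left(-4985 + \frac{1}{1463 + \frac{2500 - 796}{2967}}\right) = \left(4569 - 407\right) \left(-4985 + \frac{1}{1463 + 1704 \cdot \frac{1}{2967}}\right) = \left(4569 - 407\right) \left(-4985 + \frac{1}{1463 + \frac{568}{989}}\right) = \left(4569 - 407\right) \left(-4985 + \frac{1}{\frac{1447475}{989}}\right) = 4162 \left(-4985 + \frac{989}{1447475}\right) = 4162 \left(- \frac{7215661886}{1447475}\right) = - \frac{30031584769532}{1447475}$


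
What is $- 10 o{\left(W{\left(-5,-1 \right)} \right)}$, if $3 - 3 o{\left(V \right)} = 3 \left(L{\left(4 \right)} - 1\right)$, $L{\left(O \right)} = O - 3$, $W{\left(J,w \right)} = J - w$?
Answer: $-10$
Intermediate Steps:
$L{\left(O \right)} = -3 + O$
$o{\left(V \right)} = 1$ ($o{\left(V \right)} = 1 - \frac{3 \left(\left(-3 + 4\right) - 1\right)}{3} = 1 - \frac{3 \left(1 - 1\right)}{3} = 1 - \frac{3 \cdot 0}{3} = 1 - 0 = 1 + 0 = 1$)
$- 10 o{\left(W{\left(-5,-1 \right)} \right)} = \left(-10\right) 1 = -10$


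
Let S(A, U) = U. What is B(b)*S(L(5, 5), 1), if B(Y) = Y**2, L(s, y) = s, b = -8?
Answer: 64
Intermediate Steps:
B(b)*S(L(5, 5), 1) = (-8)**2*1 = 64*1 = 64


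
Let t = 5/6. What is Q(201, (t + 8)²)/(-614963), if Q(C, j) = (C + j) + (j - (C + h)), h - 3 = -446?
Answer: -10783/11069334 ≈ -0.00097413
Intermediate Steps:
h = -443 (h = 3 - 446 = -443)
t = ⅚ (t = 5*(⅙) = ⅚ ≈ 0.83333)
Q(C, j) = 443 + 2*j (Q(C, j) = (C + j) + (j - (C - 443)) = (C + j) + (j - (-443 + C)) = (C + j) + (j + (443 - C)) = (C + j) + (443 + j - C) = 443 + 2*j)
Q(201, (t + 8)²)/(-614963) = (443 + 2*(⅚ + 8)²)/(-614963) = (443 + 2*(53/6)²)*(-1/614963) = (443 + 2*(2809/36))*(-1/614963) = (443 + 2809/18)*(-1/614963) = (10783/18)*(-1/614963) = -10783/11069334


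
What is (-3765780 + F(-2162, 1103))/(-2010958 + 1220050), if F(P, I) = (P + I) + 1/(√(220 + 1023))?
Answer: 1255613/263636 - √1243/983098644 ≈ 4.7627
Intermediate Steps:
F(P, I) = I + P + √1243/1243 (F(P, I) = (I + P) + 1/(√1243) = (I + P) + √1243/1243 = I + P + √1243/1243)
(-3765780 + F(-2162, 1103))/(-2010958 + 1220050) = (-3765780 + (1103 - 2162 + √1243/1243))/(-2010958 + 1220050) = (-3765780 + (-1059 + √1243/1243))/(-790908) = (-3766839 + √1243/1243)*(-1/790908) = 1255613/263636 - √1243/983098644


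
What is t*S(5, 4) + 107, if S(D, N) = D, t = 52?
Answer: 367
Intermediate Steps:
t*S(5, 4) + 107 = 52*5 + 107 = 260 + 107 = 367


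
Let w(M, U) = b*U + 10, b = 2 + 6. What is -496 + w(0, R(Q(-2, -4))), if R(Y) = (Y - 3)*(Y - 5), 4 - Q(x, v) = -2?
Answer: -462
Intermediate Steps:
Q(x, v) = 6 (Q(x, v) = 4 - 1*(-2) = 4 + 2 = 6)
R(Y) = (-5 + Y)*(-3 + Y) (R(Y) = (-3 + Y)*(-5 + Y) = (-5 + Y)*(-3 + Y))
b = 8
w(M, U) = 10 + 8*U (w(M, U) = 8*U + 10 = 10 + 8*U)
-496 + w(0, R(Q(-2, -4))) = -496 + (10 + 8*(15 + 6**2 - 8*6)) = -496 + (10 + 8*(15 + 36 - 48)) = -496 + (10 + 8*3) = -496 + (10 + 24) = -496 + 34 = -462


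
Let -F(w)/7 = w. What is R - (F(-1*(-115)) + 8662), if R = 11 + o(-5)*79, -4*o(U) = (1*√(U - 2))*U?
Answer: -7846 + 395*I*√7/4 ≈ -7846.0 + 261.27*I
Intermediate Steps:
F(w) = -7*w
o(U) = -U*√(-2 + U)/4 (o(U) = -1*√(U - 2)*U/4 = -1*√(-2 + U)*U/4 = -√(-2 + U)*U/4 = -U*√(-2 + U)/4)
R = 11 + 395*I*√7/4 (R = 11 - ¼*(-5)*√(-2 - 5)*79 = 11 - ¼*(-5)*√(-7)*79 = 11 - ¼*(-5)*I*√7*79 = 11 + (5*I*√7/4)*79 = 11 + 395*I*√7/4 ≈ 11.0 + 261.27*I)
R - (F(-1*(-115)) + 8662) = (11 + 395*I*√7/4) - (-(-7)*(-115) + 8662) = (11 + 395*I*√7/4) - (-7*115 + 8662) = (11 + 395*I*√7/4) - (-805 + 8662) = (11 + 395*I*√7/4) - 1*7857 = (11 + 395*I*√7/4) - 7857 = -7846 + 395*I*√7/4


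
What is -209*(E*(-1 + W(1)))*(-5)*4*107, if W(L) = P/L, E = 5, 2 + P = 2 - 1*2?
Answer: -6708900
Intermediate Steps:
P = -2 (P = -2 + (2 - 1*2) = -2 + (2 - 2) = -2 + 0 = -2)
W(L) = -2/L
-209*(E*(-1 + W(1)))*(-5)*4*107 = -209*(5*(-1 - 2/1))*(-5)*4*107 = -209*(5*(-1 - 2*1))*(-5)*4*107 = -209*(5*(-1 - 2))*(-5)*4*107 = -209*(5*(-3))*(-5)*4*107 = -209*(-15*(-5))*4*107 = -15675*4*107 = -209*300*107 = -62700*107 = -6708900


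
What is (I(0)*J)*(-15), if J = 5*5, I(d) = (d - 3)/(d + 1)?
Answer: 1125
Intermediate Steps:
I(d) = (-3 + d)/(1 + d)
J = 25
(I(0)*J)*(-15) = (((-3 + 0)/(1 + 0))*25)*(-15) = ((-3/1)*25)*(-15) = ((1*(-3))*25)*(-15) = -3*25*(-15) = -75*(-15) = 1125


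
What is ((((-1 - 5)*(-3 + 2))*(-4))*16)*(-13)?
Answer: 4992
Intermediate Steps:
((((-1 - 5)*(-3 + 2))*(-4))*16)*(-13) = ((-6*(-1)*(-4))*16)*(-13) = ((6*(-4))*16)*(-13) = -24*16*(-13) = -384*(-13) = 4992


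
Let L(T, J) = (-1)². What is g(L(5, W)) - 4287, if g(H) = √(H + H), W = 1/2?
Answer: -4287 + √2 ≈ -4285.6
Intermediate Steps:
W = ½ ≈ 0.50000
L(T, J) = 1
g(H) = √2*√H (g(H) = √(2*H) = √2*√H)
g(L(5, W)) - 4287 = √2*√1 - 4287 = √2*1 - 4287 = √2 - 4287 = -4287 + √2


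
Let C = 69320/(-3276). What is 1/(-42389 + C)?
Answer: -819/34733921 ≈ -2.3579e-5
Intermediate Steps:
C = -17330/819 (C = 69320*(-1/3276) = -17330/819 ≈ -21.160)
1/(-42389 + C) = 1/(-42389 - 17330/819) = 1/(-34733921/819) = -819/34733921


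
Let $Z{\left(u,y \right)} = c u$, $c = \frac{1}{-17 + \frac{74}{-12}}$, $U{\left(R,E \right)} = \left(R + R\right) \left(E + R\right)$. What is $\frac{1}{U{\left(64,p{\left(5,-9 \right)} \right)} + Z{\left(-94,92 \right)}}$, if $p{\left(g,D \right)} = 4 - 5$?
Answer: $\frac{139}{1121460} \approx 0.00012395$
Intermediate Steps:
$p{\left(g,D \right)} = -1$ ($p{\left(g,D \right)} = 4 - 5 = -1$)
$U{\left(R,E \right)} = 2 R \left(E + R\right)$
$c = - \frac{6}{139}$ ($c = \frac{1}{-17 + 74 \left(- \frac{1}{12}\right)} = \frac{1}{-17 - \frac{37}{6}} = \frac{1}{- \frac{139}{6}} = - \frac{6}{139} \approx -0.043165$)
$Z{\left(u,y \right)} = - \frac{6 u}{139}$
$\frac{1}{U{\left(64,p{\left(5,-9 \right)} \right)} + Z{\left(-94,92 \right)}} = \frac{1}{2 \cdot 64 \left(-1 + 64\right) - - \frac{564}{139}} = \frac{1}{2 \cdot 64 \cdot 63 + \frac{564}{139}} = \frac{1}{8064 + \frac{564}{139}} = \frac{1}{\frac{1121460}{139}} = \frac{139}{1121460}$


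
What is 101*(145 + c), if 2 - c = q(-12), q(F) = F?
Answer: 16059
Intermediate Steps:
c = 14 (c = 2 - 1*(-12) = 2 + 12 = 14)
101*(145 + c) = 101*(145 + 14) = 101*159 = 16059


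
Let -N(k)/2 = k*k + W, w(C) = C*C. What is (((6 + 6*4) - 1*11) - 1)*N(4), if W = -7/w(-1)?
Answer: -324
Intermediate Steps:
w(C) = C²
W = -7 (W = -7/((-1)²) = -7/1 = -7*1 = -7)
N(k) = 14 - 2*k² (N(k) = -2*(k*k - 7) = -2*(k² - 7) = -2*(-7 + k²) = 14 - 2*k²)
(((6 + 6*4) - 1*11) - 1)*N(4) = (((6 + 6*4) - 1*11) - 1)*(14 - 2*4²) = (((6 + 24) - 11) - 1)*(14 - 2*16) = ((30 - 11) - 1)*(14 - 32) = (19 - 1)*(-18) = 18*(-18) = -324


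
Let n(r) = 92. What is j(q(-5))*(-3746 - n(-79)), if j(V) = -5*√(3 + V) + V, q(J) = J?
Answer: 19190 + 19190*I*√2 ≈ 19190.0 + 27139.0*I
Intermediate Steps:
j(V) = V - 5*√(3 + V)
j(q(-5))*(-3746 - n(-79)) = (-5 - 5*√(3 - 5))*(-3746 - 1*92) = (-5 - 5*I*√2)*(-3746 - 92) = (-5 - 5*I*√2)*(-3838) = 19190 + 19190*I*√2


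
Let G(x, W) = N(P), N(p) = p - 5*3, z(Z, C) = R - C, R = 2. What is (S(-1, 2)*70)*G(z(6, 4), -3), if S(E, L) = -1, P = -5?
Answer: 1400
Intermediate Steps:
z(Z, C) = 2 - C
N(p) = -15 + p (N(p) = p - 15 = -15 + p)
G(x, W) = -20 (G(x, W) = -15 - 5 = -20)
(S(-1, 2)*70)*G(z(6, 4), -3) = -1*70*(-20) = -70*(-20) = 1400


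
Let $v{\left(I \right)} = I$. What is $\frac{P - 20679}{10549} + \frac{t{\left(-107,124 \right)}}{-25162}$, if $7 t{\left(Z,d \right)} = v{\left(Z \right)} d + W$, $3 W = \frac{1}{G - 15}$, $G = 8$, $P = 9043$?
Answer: $- \frac{5728591769}{5574112698} \approx -1.0277$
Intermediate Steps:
$W = - \frac{1}{21}$ ($W = \frac{1}{3 \left(8 - 15\right)} = \frac{1}{3 \left(-7\right)} = \frac{1}{3} \left(- \frac{1}{7}\right) = - \frac{1}{21} \approx -0.047619$)
$t{\left(Z,d \right)} = - \frac{1}{147} + \frac{Z d}{7}$ ($t{\left(Z,d \right)} = \frac{Z d - \frac{1}{21}}{7} = \frac{- \frac{1}{21} + Z d}{7} = - \frac{1}{147} + \frac{Z d}{7}$)
$\frac{P - 20679}{10549} + \frac{t{\left(-107,124 \right)}}{-25162} = \frac{9043 - 20679}{10549} + \frac{- \frac{1}{147} + \frac{1}{7} \left(-107\right) 124}{-25162} = \left(9043 - 20679\right) \frac{1}{10549} + \left(- \frac{1}{147} - \frac{13268}{7}\right) \left(- \frac{1}{25162}\right) = \left(-11636\right) \frac{1}{10549} - - \frac{278629}{3698814} = - \frac{11636}{10549} + \frac{278629}{3698814} = - \frac{5728591769}{5574112698}$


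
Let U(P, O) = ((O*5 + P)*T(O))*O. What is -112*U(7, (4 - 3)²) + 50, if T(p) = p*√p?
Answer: -1294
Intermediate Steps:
T(p) = p^(3/2)
U(P, O) = O^(5/2)*(P + 5*O) (U(P, O) = ((O*5 + P)*O^(3/2))*O = ((5*O + P)*O^(3/2))*O = ((P + 5*O)*O^(3/2))*O = (O^(3/2)*(P + 5*O))*O = O^(5/2)*(P + 5*O))
-112*U(7, (4 - 3)²) + 50 = -112*((4 - 3)²)^(5/2)*(7 + 5*(4 - 3)²) + 50 = -112*(1²)^(5/2)*(7 + 5*1²) + 50 = -112*1^(5/2)*(7 + 5*1) + 50 = -112*(7 + 5) + 50 = -112*12 + 50 = -1344 + 50 = -1294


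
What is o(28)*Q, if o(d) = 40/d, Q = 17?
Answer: 170/7 ≈ 24.286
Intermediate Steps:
o(28)*Q = (40/28)*17 = (40*(1/28))*17 = (10/7)*17 = 170/7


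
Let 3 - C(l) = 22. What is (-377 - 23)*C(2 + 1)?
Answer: 7600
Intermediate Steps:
C(l) = -19 (C(l) = 3 - 1*22 = 3 - 22 = -19)
(-377 - 23)*C(2 + 1) = (-377 - 23)*(-19) = -400*(-19) = 7600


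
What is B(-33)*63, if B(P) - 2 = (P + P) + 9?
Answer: -3465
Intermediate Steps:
B(P) = 11 + 2*P (B(P) = 2 + ((P + P) + 9) = 2 + (2*P + 9) = 2 + (9 + 2*P) = 11 + 2*P)
B(-33)*63 = (11 + 2*(-33))*63 = (11 - 66)*63 = -55*63 = -3465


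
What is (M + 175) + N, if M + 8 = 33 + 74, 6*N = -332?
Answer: 656/3 ≈ 218.67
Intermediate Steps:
N = -166/3 (N = (⅙)*(-332) = -166/3 ≈ -55.333)
M = 99 (M = -8 + (33 + 74) = -8 + 107 = 99)
(M + 175) + N = (99 + 175) - 166/3 = 274 - 166/3 = 656/3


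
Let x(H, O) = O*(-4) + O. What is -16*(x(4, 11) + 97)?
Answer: -1024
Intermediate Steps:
x(H, O) = -3*O (x(H, O) = -4*O + O = -3*O)
-16*(x(4, 11) + 97) = -16*(-3*11 + 97) = -16*(-33 + 97) = -16*64 = -1024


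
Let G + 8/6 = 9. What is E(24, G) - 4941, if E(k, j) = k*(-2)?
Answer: -4989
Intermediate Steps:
G = 23/3 (G = -4/3 + 9 = 23/3 ≈ 7.6667)
E(k, j) = -2*k
E(24, G) - 4941 = -2*24 - 4941 = -48 - 4941 = -4989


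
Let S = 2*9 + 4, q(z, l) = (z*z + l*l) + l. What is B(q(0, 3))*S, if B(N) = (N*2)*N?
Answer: 6336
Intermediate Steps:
q(z, l) = l + l² + z² (q(z, l) = (z² + l²) + l = (l² + z²) + l = l + l² + z²)
S = 22 (S = 18 + 4 = 22)
B(N) = 2*N² (B(N) = (2*N)*N = 2*N²)
B(q(0, 3))*S = (2*(3 + 3² + 0²)²)*22 = (2*(3 + 9 + 0)²)*22 = (2*12²)*22 = (2*144)*22 = 288*22 = 6336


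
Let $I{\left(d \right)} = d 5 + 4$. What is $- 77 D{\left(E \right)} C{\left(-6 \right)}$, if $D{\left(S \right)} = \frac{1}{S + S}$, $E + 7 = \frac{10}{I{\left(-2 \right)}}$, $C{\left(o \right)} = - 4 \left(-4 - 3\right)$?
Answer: $\frac{1617}{13} \approx 124.38$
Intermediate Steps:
$I{\left(d \right)} = 4 + 5 d$ ($I{\left(d \right)} = 5 d + 4 = 4 + 5 d$)
$C{\left(o \right)} = 28$ ($C{\left(o \right)} = - 4 \left(-4 - 3\right) = \left(-4\right) \left(-7\right) = 28$)
$E = - \frac{26}{3}$ ($E = -7 + \frac{10}{4 + 5 \left(-2\right)} = -7 + \frac{10}{4 - 10} = -7 + \frac{10}{-6} = -7 + 10 \left(- \frac{1}{6}\right) = -7 - \frac{5}{3} = - \frac{26}{3} \approx -8.6667$)
$D{\left(S \right)} = \frac{1}{2 S}$
$- 77 D{\left(E \right)} C{\left(-6 \right)} = - 77 \frac{1}{2 \left(- \frac{26}{3}\right)} 28 = - 77 \cdot \frac{1}{2} \left(- \frac{3}{26}\right) 28 = \left(-77\right) \left(- \frac{3}{52}\right) 28 = \frac{231}{52} \cdot 28 = \frac{1617}{13}$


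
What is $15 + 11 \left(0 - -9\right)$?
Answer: $114$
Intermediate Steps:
$15 + 11 \left(0 - -9\right) = 15 + 11 \left(0 + 9\right) = 15 + 11 \cdot 9 = 15 + 99 = 114$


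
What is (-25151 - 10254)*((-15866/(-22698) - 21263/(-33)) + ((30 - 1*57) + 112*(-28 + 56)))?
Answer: -15550647245/117 ≈ -1.3291e+8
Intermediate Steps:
(-25151 - 10254)*((-15866/(-22698) - 21263/(-33)) + ((30 - 1*57) + 112*(-28 + 56))) = -35405*((-15866*(-1/22698) - 21263*(-1/33)) + ((30 - 57) + 112*28)) = -35405*((7933/11349 + 1933/3) + (-27 + 3136)) = -35405*(7320472/11349 + 3109) = -35405*42604513/11349 = -15550647245/117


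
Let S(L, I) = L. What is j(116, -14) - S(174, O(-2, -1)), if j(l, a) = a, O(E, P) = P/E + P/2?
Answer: -188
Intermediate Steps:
O(E, P) = P/2 + P/E (O(E, P) = P/E + P*(½) = P/E + P/2 = P/2 + P/E)
j(116, -14) - S(174, O(-2, -1)) = -14 - 1*174 = -14 - 174 = -188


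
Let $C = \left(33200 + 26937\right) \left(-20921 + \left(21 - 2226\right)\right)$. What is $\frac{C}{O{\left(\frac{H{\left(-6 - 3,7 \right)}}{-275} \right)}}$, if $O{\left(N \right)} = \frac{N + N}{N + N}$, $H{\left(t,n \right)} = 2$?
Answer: $-1390728262$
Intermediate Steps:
$C = -1390728262$ ($C = 60137 \left(-20921 + \left(21 - 2226\right)\right) = 60137 \left(-20921 - 2205\right) = 60137 \left(-23126\right) = -1390728262$)
$O{\left(N \right)} = 1$ ($O{\left(N \right)} = \frac{2 N}{2 N} = 2 N \frac{1}{2 N} = 1$)
$\frac{C}{O{\left(\frac{H{\left(-6 - 3,7 \right)}}{-275} \right)}} = - \frac{1390728262}{1} = \left(-1390728262\right) 1 = -1390728262$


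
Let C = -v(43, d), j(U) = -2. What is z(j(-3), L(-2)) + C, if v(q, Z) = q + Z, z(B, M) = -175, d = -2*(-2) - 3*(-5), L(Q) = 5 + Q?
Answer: -237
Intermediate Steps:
d = 19 (d = 4 + 15 = 19)
v(q, Z) = Z + q
C = -62 (C = -(19 + 43) = -1*62 = -62)
z(j(-3), L(-2)) + C = -175 - 62 = -237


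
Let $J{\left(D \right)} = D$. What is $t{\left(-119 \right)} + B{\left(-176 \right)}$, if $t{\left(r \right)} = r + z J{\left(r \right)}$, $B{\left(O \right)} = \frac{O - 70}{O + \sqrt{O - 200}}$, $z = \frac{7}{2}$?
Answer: $- \frac{4186425}{7838} + \frac{123 i \sqrt{94}}{7838} \approx -534.12 + 0.15215 i$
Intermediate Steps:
$z = \frac{7}{2}$ ($z = 7 \cdot \frac{1}{2} = \frac{7}{2} \approx 3.5$)
$B{\left(O \right)} = \frac{-70 + O}{O + \sqrt{-200 + O}}$
$t{\left(r \right)} = \frac{9 r}{2}$ ($t{\left(r \right)} = r + \frac{7 r}{2} = \frac{9 r}{2}$)
$t{\left(-119 \right)} + B{\left(-176 \right)} = \frac{9}{2} \left(-119\right) + \frac{-70 - 176}{-176 + \sqrt{-200 - 176}} = - \frac{1071}{2} + \frac{1}{-176 + \sqrt{-376}} \left(-246\right) = - \frac{1071}{2} + \frac{1}{-176 + 2 i \sqrt{94}} \left(-246\right) = - \frac{1071}{2} - \frac{246}{-176 + 2 i \sqrt{94}}$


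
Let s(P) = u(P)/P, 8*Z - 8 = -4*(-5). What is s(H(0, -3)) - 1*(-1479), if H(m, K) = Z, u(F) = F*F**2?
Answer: 5965/4 ≈ 1491.3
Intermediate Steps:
u(F) = F**3
Z = 7/2 (Z = 1 + (-4*(-5))/8 = 1 + (1/8)*20 = 1 + 5/2 = 7/2 ≈ 3.5000)
H(m, K) = 7/2
s(P) = P**2 (s(P) = P**3/P = P**2)
s(H(0, -3)) - 1*(-1479) = (7/2)**2 - 1*(-1479) = 49/4 + 1479 = 5965/4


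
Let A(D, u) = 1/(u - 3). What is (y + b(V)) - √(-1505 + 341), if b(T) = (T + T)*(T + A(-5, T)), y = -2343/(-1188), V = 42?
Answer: 1653035/468 - 2*I*√291 ≈ 3532.1 - 34.117*I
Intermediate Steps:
A(D, u) = 1/(-3 + u)
y = 71/36 (y = -2343*(-1/1188) = 71/36 ≈ 1.9722)
b(T) = 2*T*(T + 1/(-3 + T)) (b(T) = (T + T)*(T + 1/(-3 + T)) = (2*T)*(T + 1/(-3 + T)) = 2*T*(T + 1/(-3 + T)))
(y + b(V)) - √(-1505 + 341) = (71/36 + 2*42*(1 + 42*(-3 + 42))/(-3 + 42)) - √(-1505 + 341) = (71/36 + 2*42*(1 + 42*39)/39) - √(-1164) = (71/36 + 2*42*(1/39)*(1 + 1638)) - 2*I*√291 = (71/36 + 2*42*(1/39)*1639) - 2*I*√291 = (71/36 + 45892/13) - 2*I*√291 = 1653035/468 - 2*I*√291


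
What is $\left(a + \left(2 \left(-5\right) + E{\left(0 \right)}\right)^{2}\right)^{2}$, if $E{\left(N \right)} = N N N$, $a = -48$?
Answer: $2704$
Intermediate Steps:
$E{\left(N \right)} = N^{3}$ ($E{\left(N \right)} = N^{2} N = N^{3}$)
$\left(a + \left(2 \left(-5\right) + E{\left(0 \right)}\right)^{2}\right)^{2} = \left(-48 + \left(2 \left(-5\right) + 0^{3}\right)^{2}\right)^{2} = \left(-48 + \left(-10 + 0\right)^{2}\right)^{2} = \left(-48 + \left(-10\right)^{2}\right)^{2} = \left(-48 + 100\right)^{2} = 52^{2} = 2704$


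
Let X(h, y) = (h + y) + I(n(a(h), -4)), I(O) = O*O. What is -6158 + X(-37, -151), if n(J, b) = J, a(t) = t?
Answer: -4977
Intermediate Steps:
I(O) = O**2
X(h, y) = h + y + h**2 (X(h, y) = (h + y) + h**2 = h + y + h**2)
-6158 + X(-37, -151) = -6158 + (-37 - 151 + (-37)**2) = -6158 + (-37 - 151 + 1369) = -6158 + 1181 = -4977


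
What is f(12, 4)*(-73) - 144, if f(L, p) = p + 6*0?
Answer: -436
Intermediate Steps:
f(L, p) = p (f(L, p) = p + 0 = p)
f(12, 4)*(-73) - 144 = 4*(-73) - 144 = -292 - 144 = -436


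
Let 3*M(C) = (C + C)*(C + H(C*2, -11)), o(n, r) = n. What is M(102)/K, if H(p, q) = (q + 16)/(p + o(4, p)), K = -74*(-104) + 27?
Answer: 360757/401596 ≈ 0.89831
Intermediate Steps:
K = 7723 (K = 7696 + 27 = 7723)
H(p, q) = (16 + q)/(4 + p) (H(p, q) = (q + 16)/(p + 4) = (16 + q)/(4 + p))
M(C) = 2*C*(C + 5/(4 + 2*C))/3 (M(C) = ((C + C)*(C + (16 - 11)/(4 + C*2)))/3 = ((2*C)*(C + 5/(4 + 2*C)))/3 = (2*C*(C + 5/(4 + 2*C)))/3 = 2*C*(C + 5/(4 + 2*C))/3)
M(102)/K = ((1/3)*102*(5 + 2*102*(2 + 102))/(2 + 102))/7723 = ((1/3)*102*(5 + 2*102*104)/104)*(1/7723) = ((1/3)*102*(1/104)*(5 + 21216))*(1/7723) = ((1/3)*102*(1/104)*21221)*(1/7723) = (360757/52)*(1/7723) = 360757/401596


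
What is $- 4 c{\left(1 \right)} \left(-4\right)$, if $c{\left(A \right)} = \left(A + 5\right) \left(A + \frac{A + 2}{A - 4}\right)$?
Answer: $0$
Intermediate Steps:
$c{\left(A \right)} = \left(5 + A\right) \left(A + \frac{2 + A}{-4 + A}\right)$
$- 4 c{\left(1 \right)} \left(-4\right) = - 4 \frac{10 + 1^{3} - 13 + 2 \cdot 1^{2}}{-4 + 1} \left(-4\right) = - 4 \frac{10 + 1 - 13 + 2 \cdot 1}{-3} \left(-4\right) = - 4 \left(- \frac{10 + 1 - 13 + 2}{3}\right) \left(-4\right) = - 4 \left(\left(- \frac{1}{3}\right) 0\right) \left(-4\right) = \left(-4\right) 0 \left(-4\right) = 0 \left(-4\right) = 0$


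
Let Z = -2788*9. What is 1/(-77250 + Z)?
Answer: -1/102342 ≈ -9.7712e-6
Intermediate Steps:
Z = -25092
1/(-77250 + Z) = 1/(-77250 - 25092) = 1/(-102342) = -1/102342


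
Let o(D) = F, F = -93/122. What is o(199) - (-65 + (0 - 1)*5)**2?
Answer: -597893/122 ≈ -4900.8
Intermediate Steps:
F = -93/122 (F = -93*1/122 = -93/122 ≈ -0.76229)
o(D) = -93/122
o(199) - (-65 + (0 - 1)*5)**2 = -93/122 - (-65 + (0 - 1)*5)**2 = -93/122 - (-65 - 1*5)**2 = -93/122 - (-65 - 5)**2 = -93/122 - 1*(-70)**2 = -93/122 - 1*4900 = -93/122 - 4900 = -597893/122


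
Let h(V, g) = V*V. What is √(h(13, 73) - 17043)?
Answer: I*√16874 ≈ 129.9*I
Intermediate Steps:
h(V, g) = V²
√(h(13, 73) - 17043) = √(13² - 17043) = √(169 - 17043) = √(-16874) = I*√16874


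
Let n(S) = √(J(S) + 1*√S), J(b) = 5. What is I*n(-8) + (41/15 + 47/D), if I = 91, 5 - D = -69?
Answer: 3739/1110 + 91*√(5 + 2*I*√2) ≈ 214.29 + 55.523*I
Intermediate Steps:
D = 74 (D = 5 - 1*(-69) = 5 + 69 = 74)
n(S) = √(5 + √S) (n(S) = √(5 + 1*√S) = √(5 + √S))
I*n(-8) + (41/15 + 47/D) = 91*√(5 + √(-8)) + (41/15 + 47/74) = 91*√(5 + 2*I*√2) + (41*(1/15) + 47*(1/74)) = 91*√(5 + 2*I*√2) + (41/15 + 47/74) = 91*√(5 + 2*I*√2) + 3739/1110 = 3739/1110 + 91*√(5 + 2*I*√2)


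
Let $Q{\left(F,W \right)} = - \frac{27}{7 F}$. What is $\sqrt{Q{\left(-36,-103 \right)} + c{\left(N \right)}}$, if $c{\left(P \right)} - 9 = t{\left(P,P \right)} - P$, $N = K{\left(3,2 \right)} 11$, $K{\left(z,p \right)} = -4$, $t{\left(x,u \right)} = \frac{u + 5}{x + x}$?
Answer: $\frac{\sqrt{5079998}}{308} \approx 7.3178$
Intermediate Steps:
$t{\left(x,u \right)} = \frac{5 + u}{2 x}$
$Q{\left(F,W \right)} = - \frac{27}{7 F}$ ($Q{\left(F,W \right)} = - 27 \frac{1}{7 F} = - \frac{27}{7 F}$)
$N = -44$ ($N = \left(-4\right) 11 = -44$)
$c{\left(P \right)} = 9 - P + \frac{5 + P}{2 P}$ ($c{\left(P \right)} = 9 - \left(P - \frac{5 + P}{2 P}\right) = 9 - P + \frac{5 + P}{2 P}$)
$\sqrt{Q{\left(-36,-103 \right)} + c{\left(N \right)}} = \sqrt{- \frac{27}{7 \left(-36\right)} + \left(\frac{19}{2} - -44 + \frac{5}{2 \left(-44\right)}\right)} = \sqrt{\left(- \frac{27}{7}\right) \left(- \frac{1}{36}\right) + \left(\frac{19}{2} + 44 + \frac{5}{2} \left(- \frac{1}{44}\right)\right)} = \sqrt{\frac{3}{28} + \left(\frac{19}{2} + 44 - \frac{5}{88}\right)} = \sqrt{\frac{3}{28} + \frac{4703}{88}} = \sqrt{\frac{32987}{616}} = \frac{\sqrt{5079998}}{308}$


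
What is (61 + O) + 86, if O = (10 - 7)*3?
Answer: 156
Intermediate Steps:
O = 9 (O = 3*3 = 9)
(61 + O) + 86 = (61 + 9) + 86 = 70 + 86 = 156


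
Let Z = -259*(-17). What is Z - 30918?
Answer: -26515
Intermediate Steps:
Z = 4403
Z - 30918 = 4403 - 30918 = -26515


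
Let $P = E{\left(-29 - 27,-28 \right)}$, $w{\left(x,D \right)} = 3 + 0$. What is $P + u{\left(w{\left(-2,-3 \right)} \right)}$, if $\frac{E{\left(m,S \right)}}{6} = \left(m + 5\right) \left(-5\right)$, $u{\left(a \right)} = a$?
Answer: $1533$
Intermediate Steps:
$w{\left(x,D \right)} = 3$
$E{\left(m,S \right)} = -150 - 30 m$ ($E{\left(m,S \right)} = 6 \left(m + 5\right) \left(-5\right) = 6 \left(5 + m\right) \left(-5\right) = 6 \left(-25 - 5 m\right) = -150 - 30 m$)
$P = 1530$ ($P = -150 - 30 \left(-29 - 27\right) = -150 - -1680 = -150 + 1680 = 1530$)
$P + u{\left(w{\left(-2,-3 \right)} \right)} = 1530 + 3 = 1533$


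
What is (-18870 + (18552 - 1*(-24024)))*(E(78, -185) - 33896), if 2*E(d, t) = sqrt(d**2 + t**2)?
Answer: -803538576 + 11853*sqrt(40309) ≈ -8.0116e+8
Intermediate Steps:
E(d, t) = sqrt(d**2 + t**2)/2
(-18870 + (18552 - 1*(-24024)))*(E(78, -185) - 33896) = (-18870 + (18552 - 1*(-24024)))*(sqrt(78**2 + (-185)**2)/2 - 33896) = (-18870 + (18552 + 24024))*(sqrt(6084 + 34225)/2 - 33896) = (-18870 + 42576)*(sqrt(40309)/2 - 33896) = 23706*(-33896 + sqrt(40309)/2) = -803538576 + 11853*sqrt(40309)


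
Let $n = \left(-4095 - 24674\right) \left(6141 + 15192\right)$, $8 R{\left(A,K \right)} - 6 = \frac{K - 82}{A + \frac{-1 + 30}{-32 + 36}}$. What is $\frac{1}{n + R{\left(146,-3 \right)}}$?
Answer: $- \frac{2452}{1504863695135} \approx -1.6294 \cdot 10^{-9}$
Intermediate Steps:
$R{\left(A,K \right)} = \frac{3}{4} + \frac{-82 + K}{8 \left(\frac{29}{4} + A\right)}$ ($R{\left(A,K \right)} = \frac{3}{4} + \frac{\left(K - 82\right) \frac{1}{A + \frac{-1 + 30}{-32 + 36}}}{8} = \frac{3}{4} + \frac{\left(-82 + K\right) \frac{1}{A + \frac{29}{4}}}{8} = \frac{3}{4} + \frac{\left(-82 + K\right) \frac{1}{\frac{29}{4} + A}}{8} = \frac{3}{4} + \frac{\frac{1}{\frac{29}{4} + A} \left(-82 + K\right)}{8} = \frac{3}{4} + \frac{-82 + K}{8 \left(\frac{29}{4} + A\right)}$)
$n = -613729077$ ($n = \left(-28769\right) 21333 = -613729077$)
$\frac{1}{n + R{\left(146,-3 \right)}} = \frac{1}{-613729077 + \frac{-77 + 2 \left(-3\right) + 12 \cdot 146}{4 \left(29 + 4 \cdot 146\right)}} = \frac{1}{-613729077 + \frac{-77 - 6 + 1752}{4 \left(29 + 584\right)}} = \frac{1}{-613729077 + \frac{1}{4} \cdot \frac{1}{613} \cdot 1669} = \frac{1}{-613729077 + \frac{1669}{2452}} = \frac{1}{- \frac{1504863695135}{2452}} = - \frac{2452}{1504863695135}$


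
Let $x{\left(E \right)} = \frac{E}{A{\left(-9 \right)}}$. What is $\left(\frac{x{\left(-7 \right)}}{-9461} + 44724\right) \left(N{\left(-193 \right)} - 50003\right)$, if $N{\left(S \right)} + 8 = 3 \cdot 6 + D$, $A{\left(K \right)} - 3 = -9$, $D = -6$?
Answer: $- \frac{126937590047423}{56766} \approx -2.2362 \cdot 10^{9}$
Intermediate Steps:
$A{\left(K \right)} = -6$ ($A{\left(K \right)} = 3 - 9 = -6$)
$x{\left(E \right)} = - \frac{E}{6}$ ($x{\left(E \right)} = \frac{E}{-6} = E \left(- \frac{1}{6}\right) = - \frac{E}{6}$)
$N{\left(S \right)} = 4$ ($N{\left(S \right)} = -8 + \left(3 \cdot 6 - 6\right) = -8 + \left(18 - 6\right) = -8 + 12 = 4$)
$\left(\frac{x{\left(-7 \right)}}{-9461} + 44724\right) \left(N{\left(-193 \right)} - 50003\right) = \left(\frac{\left(- \frac{1}{6}\right) \left(-7\right)}{-9461} + 44724\right) \left(4 - 50003\right) = \left(\frac{7}{6} \left(- \frac{1}{9461}\right) + 44724\right) \left(-49999\right) = \left(- \frac{7}{56766} + 44724\right) \left(-49999\right) = \frac{2538802577}{56766} \left(-49999\right) = - \frac{126937590047423}{56766}$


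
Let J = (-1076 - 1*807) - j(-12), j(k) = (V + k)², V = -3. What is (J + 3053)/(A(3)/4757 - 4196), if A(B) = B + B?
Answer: -4495365/19960366 ≈ -0.22521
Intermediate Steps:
j(k) = (-3 + k)²
J = -2108 (J = (-1076 - 1*807) - (-3 - 12)² = (-1076 - 807) - 1*(-15)² = -1883 - 1*225 = -1883 - 225 = -2108)
A(B) = 2*B
(J + 3053)/(A(3)/4757 - 4196) = (-2108 + 3053)/((2*3)/4757 - 4196) = 945/(6*(1/4757) - 4196) = 945/(6/4757 - 4196) = 945/(-19960366/4757) = 945*(-4757/19960366) = -4495365/19960366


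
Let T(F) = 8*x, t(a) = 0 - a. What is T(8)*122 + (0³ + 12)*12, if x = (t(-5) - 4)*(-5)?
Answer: -4736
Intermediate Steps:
t(a) = -a
x = -5 (x = (-1*(-5) - 4)*(-5) = (5 - 4)*(-5) = 1*(-5) = -5)
T(F) = -40 (T(F) = 8*(-5) = -40)
T(8)*122 + (0³ + 12)*12 = -40*122 + (0³ + 12)*12 = -4880 + (0 + 12)*12 = -4880 + 12*12 = -4880 + 144 = -4736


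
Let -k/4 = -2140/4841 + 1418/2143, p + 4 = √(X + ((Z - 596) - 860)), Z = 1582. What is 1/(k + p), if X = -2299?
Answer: -525053111101612/236431334032099613 - 107625332793169*I*√2173/236431334032099613 ≈ -0.0022207 - 0.02122*I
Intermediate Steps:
p = -4 + I*√2173 (p = -4 + √(-2299 + ((1582 - 596) - 860)) = -4 + √(-2299 + (986 - 860)) = -4 + √(-2299 + 126) = -4 + √(-2173) = -4 + I*√2173 ≈ -4.0 + 46.615*I)
k = -9114072/10374263 (k = -4*(-2140/4841 + 1418/2143) = -4*2278518/10374263 = -9114072/10374263 ≈ -0.87853)
1/(k + p) = 1/(-9114072/10374263 + (-4 + I*√2173)) = 1/(-50611124/10374263 + I*√2173)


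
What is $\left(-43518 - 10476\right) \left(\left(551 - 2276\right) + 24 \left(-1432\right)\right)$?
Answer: $1948805442$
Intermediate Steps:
$\left(-43518 - 10476\right) \left(\left(551 - 2276\right) + 24 \left(-1432\right)\right) = - 53994 \left(\left(551 - 2276\right) - 34368\right) = - 53994 \left(-1725 - 34368\right) = \left(-53994\right) \left(-36093\right) = 1948805442$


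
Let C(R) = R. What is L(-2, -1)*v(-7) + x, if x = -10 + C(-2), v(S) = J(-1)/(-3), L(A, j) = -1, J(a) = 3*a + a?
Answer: -40/3 ≈ -13.333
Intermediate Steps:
J(a) = 4*a
v(S) = 4/3 (v(S) = (4*(-1))/(-3) = -4*(-⅓) = 4/3)
x = -12 (x = -10 - 2 = -12)
L(-2, -1)*v(-7) + x = -1*4/3 - 12 = -4/3 - 12 = -40/3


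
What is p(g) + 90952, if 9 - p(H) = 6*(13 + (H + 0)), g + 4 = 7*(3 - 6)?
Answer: 91033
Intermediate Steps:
g = -25 (g = -4 + 7*(3 - 6) = -4 + 7*(-3) = -4 - 21 = -25)
p(H) = -69 - 6*H (p(H) = 9 - 6*(13 + (H + 0)) = 9 - 6*(13 + H) = 9 - (78 + 6*H) = 9 + (-78 - 6*H) = -69 - 6*H)
p(g) + 90952 = (-69 - 6*(-25)) + 90952 = (-69 + 150) + 90952 = 81 + 90952 = 91033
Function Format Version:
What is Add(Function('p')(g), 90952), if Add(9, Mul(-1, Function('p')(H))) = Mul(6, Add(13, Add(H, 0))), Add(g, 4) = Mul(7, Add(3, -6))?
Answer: 91033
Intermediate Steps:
g = -25 (g = Add(-4, Mul(7, Add(3, -6))) = Add(-4, Mul(7, -3)) = Add(-4, -21) = -25)
Function('p')(H) = Add(-69, Mul(-6, H)) (Function('p')(H) = Add(9, Mul(-1, Mul(6, Add(13, Add(H, 0))))) = Add(9, Mul(-1, Mul(6, Add(13, H)))) = Add(9, Mul(-1, Add(78, Mul(6, H)))) = Add(9, Add(-78, Mul(-6, H))) = Add(-69, Mul(-6, H)))
Add(Function('p')(g), 90952) = Add(Add(-69, Mul(-6, -25)), 90952) = Add(Add(-69, 150), 90952) = Add(81, 90952) = 91033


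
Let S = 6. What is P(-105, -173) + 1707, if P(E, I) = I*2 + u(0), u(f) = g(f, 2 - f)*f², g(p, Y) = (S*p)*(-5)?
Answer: 1361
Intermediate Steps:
g(p, Y) = -30*p (g(p, Y) = (6*p)*(-5) = -30*p)
u(f) = -30*f³ (u(f) = (-30*f)*f² = -30*f³)
P(E, I) = 2*I (P(E, I) = I*2 - 30*0³ = 2*I - 30*0 = 2*I + 0 = 2*I)
P(-105, -173) + 1707 = 2*(-173) + 1707 = -346 + 1707 = 1361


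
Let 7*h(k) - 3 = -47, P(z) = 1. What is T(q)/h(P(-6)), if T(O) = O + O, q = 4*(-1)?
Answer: 14/11 ≈ 1.2727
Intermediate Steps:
h(k) = -44/7 (h(k) = 3/7 + (⅐)*(-47) = 3/7 - 47/7 = -44/7)
q = -4
T(O) = 2*O
T(q)/h(P(-6)) = (2*(-4))/(-44/7) = -8*(-7/44) = 14/11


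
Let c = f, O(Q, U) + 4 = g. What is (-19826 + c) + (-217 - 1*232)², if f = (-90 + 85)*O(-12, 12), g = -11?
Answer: 181850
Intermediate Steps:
O(Q, U) = -15 (O(Q, U) = -4 - 11 = -15)
f = 75 (f = (-90 + 85)*(-15) = -5*(-15) = 75)
c = 75
(-19826 + c) + (-217 - 1*232)² = (-19826 + 75) + (-217 - 1*232)² = -19751 + (-217 - 232)² = -19751 + (-449)² = -19751 + 201601 = 181850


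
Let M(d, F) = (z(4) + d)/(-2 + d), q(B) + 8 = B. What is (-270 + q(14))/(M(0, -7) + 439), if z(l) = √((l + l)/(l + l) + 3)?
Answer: -44/73 ≈ -0.60274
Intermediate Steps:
z(l) = 2 (z(l) = √((2*l)/((2*l)) + 3) = √((2*l)*(1/(2*l)) + 3) = √(1 + 3) = √4 = 2)
q(B) = -8 + B
M(d, F) = (2 + d)/(-2 + d)
(-270 + q(14))/(M(0, -7) + 439) = (-270 + (-8 + 14))/((2 + 0)/(-2 + 0) + 439) = (-270 + 6)/(2/(-2) + 439) = -264/(-½*2 + 439) = -264/(-1 + 439) = -264/438 = -264*1/438 = -44/73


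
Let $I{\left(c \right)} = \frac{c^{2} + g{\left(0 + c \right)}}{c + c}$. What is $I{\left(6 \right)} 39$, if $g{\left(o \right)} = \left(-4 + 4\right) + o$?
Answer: $\frac{273}{2} \approx 136.5$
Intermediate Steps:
$g{\left(o \right)} = o$ ($g{\left(o \right)} = 0 + o = o$)
$I{\left(c \right)} = \frac{c + c^{2}}{2 c}$ ($I{\left(c \right)} = \frac{c^{2} + \left(0 + c\right)}{c + c} = \frac{c^{2} + c}{2 c} = \left(c + c^{2}\right) \frac{1}{2 c} = \frac{c + c^{2}}{2 c}$)
$I{\left(6 \right)} 39 = \left(\frac{1}{2} + \frac{1}{2} \cdot 6\right) 39 = \left(\frac{1}{2} + 3\right) 39 = \frac{7}{2} \cdot 39 = \frac{273}{2}$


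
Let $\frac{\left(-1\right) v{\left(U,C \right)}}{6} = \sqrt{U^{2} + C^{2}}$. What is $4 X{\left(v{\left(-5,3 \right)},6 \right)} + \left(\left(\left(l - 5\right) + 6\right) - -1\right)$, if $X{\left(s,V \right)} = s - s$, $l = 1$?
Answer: $3$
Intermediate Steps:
$v{\left(U,C \right)} = - 6 \sqrt{C^{2} + U^{2}}$ ($v{\left(U,C \right)} = - 6 \sqrt{U^{2} + C^{2}} = - 6 \sqrt{C^{2} + U^{2}}$)
$X{\left(s,V \right)} = 0$
$4 X{\left(v{\left(-5,3 \right)},6 \right)} + \left(\left(\left(l - 5\right) + 6\right) - -1\right) = 4 \cdot 0 + \left(\left(\left(1 - 5\right) + 6\right) - -1\right) = 0 + \left(\left(-4 + 6\right) + 1\right) = 0 + \left(2 + 1\right) = 0 + 3 = 3$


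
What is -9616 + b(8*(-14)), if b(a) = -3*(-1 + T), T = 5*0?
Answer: -9613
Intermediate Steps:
T = 0
b(a) = 3 (b(a) = -3*(-1 + 0) = -3*(-1) = 3)
-9616 + b(8*(-14)) = -9616 + 3 = -9613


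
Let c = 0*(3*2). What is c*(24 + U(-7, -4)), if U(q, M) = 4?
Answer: 0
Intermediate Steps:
c = 0 (c = 0*6 = 0)
c*(24 + U(-7, -4)) = 0*(24 + 4) = 0*28 = 0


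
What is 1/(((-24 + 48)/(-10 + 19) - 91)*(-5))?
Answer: 3/1325 ≈ 0.0022641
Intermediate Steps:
1/(((-24 + 48)/(-10 + 19) - 91)*(-5)) = 1/((24/9 - 91)*(-5)) = 1/((24*(⅑) - 91)*(-5)) = 1/((8/3 - 91)*(-5)) = 1/(-265/3*(-5)) = 1/(1325/3) = 3/1325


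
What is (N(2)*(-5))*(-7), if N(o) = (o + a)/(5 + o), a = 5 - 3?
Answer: 20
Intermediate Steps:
a = 2
N(o) = (2 + o)/(5 + o) (N(o) = (o + 2)/(5 + o) = (2 + o)/(5 + o))
(N(2)*(-5))*(-7) = (((2 + 2)/(5 + 2))*(-5))*(-7) = ((4/7)*(-5))*(-7) = -20/7*(-7) = 20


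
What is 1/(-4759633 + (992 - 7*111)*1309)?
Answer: -1/4478198 ≈ -2.2330e-7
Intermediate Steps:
1/(-4759633 + (992 - 7*111)*1309) = 1/(-4759633 + (992 - 777)*1309) = 1/(-4759633 + 215*1309) = 1/(-4759633 + 281435) = 1/(-4478198) = -1/4478198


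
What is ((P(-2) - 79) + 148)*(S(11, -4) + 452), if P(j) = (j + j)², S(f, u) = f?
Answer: 39355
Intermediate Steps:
P(j) = 4*j² (P(j) = (2*j)² = 4*j²)
((P(-2) - 79) + 148)*(S(11, -4) + 452) = ((4*(-2)² - 79) + 148)*(11 + 452) = ((4*4 - 79) + 148)*463 = ((16 - 79) + 148)*463 = (-63 + 148)*463 = 85*463 = 39355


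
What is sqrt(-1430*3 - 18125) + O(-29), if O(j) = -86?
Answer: -86 + I*sqrt(22415) ≈ -86.0 + 149.72*I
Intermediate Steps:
sqrt(-1430*3 - 18125) + O(-29) = sqrt(-1430*3 - 18125) - 86 = sqrt(-4290 - 18125) - 86 = sqrt(-22415) - 86 = I*sqrt(22415) - 86 = -86 + I*sqrt(22415)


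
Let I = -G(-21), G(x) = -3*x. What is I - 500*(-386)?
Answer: 192937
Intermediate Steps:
I = -63 (I = -(-3)*(-21) = -1*63 = -63)
I - 500*(-386) = -63 - 500*(-386) = -63 + 193000 = 192937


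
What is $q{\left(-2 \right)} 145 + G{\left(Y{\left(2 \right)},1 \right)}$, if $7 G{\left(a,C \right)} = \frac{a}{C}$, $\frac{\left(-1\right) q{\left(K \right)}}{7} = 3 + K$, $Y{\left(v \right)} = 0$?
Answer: $-1015$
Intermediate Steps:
$q{\left(K \right)} = -21 - 7 K$ ($q{\left(K \right)} = - 7 \left(3 + K\right) = -21 - 7 K$)
$G{\left(a,C \right)} = \frac{a}{7 C}$ ($G{\left(a,C \right)} = \frac{a \frac{1}{C}}{7} = \frac{a}{7 C}$)
$q{\left(-2 \right)} 145 + G{\left(Y{\left(2 \right)},1 \right)} = \left(-21 - -14\right) 145 + \frac{1}{7} \cdot 0 \cdot 1^{-1} = \left(-21 + 14\right) 145 + \frac{1}{7} \cdot 0 \cdot 1 = \left(-7\right) 145 + 0 = -1015 + 0 = -1015$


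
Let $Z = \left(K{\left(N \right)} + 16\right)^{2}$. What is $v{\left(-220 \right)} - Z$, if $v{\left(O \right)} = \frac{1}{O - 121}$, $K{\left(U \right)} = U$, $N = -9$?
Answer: $- \frac{16710}{341} \approx -49.003$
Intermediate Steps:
$v{\left(O \right)} = \frac{1}{-121 + O}$
$Z = 49$ ($Z = \left(-9 + 16\right)^{2} = 7^{2} = 49$)
$v{\left(-220 \right)} - Z = \frac{1}{-121 - 220} - 49 = \frac{1}{-341} - 49 = - \frac{1}{341} - 49 = - \frac{16710}{341}$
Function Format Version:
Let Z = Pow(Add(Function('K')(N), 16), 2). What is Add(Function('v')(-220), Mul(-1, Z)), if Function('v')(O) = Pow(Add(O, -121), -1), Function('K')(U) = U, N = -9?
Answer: Rational(-16710, 341) ≈ -49.003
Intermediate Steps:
Function('v')(O) = Pow(Add(-121, O), -1)
Z = 49 (Z = Pow(Add(-9, 16), 2) = Pow(7, 2) = 49)
Add(Function('v')(-220), Mul(-1, Z)) = Add(Pow(Add(-121, -220), -1), Mul(-1, 49)) = Add(Pow(-341, -1), -49) = Add(Rational(-1, 341), -49) = Rational(-16710, 341)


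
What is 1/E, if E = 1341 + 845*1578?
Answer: 1/1334751 ≈ 7.4920e-7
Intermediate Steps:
E = 1334751 (E = 1341 + 1333410 = 1334751)
1/E = 1/1334751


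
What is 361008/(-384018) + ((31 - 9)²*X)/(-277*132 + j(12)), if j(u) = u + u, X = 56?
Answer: -4843936/2880135 ≈ -1.6818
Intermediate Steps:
j(u) = 2*u
361008/(-384018) + ((31 - 9)²*X)/(-277*132 + j(12)) = 361008/(-384018) + ((31 - 9)²*56)/(-277*132 + 2*12) = 361008*(-1/384018) + (22²*56)/(-36564 + 24) = -60168/64003 + (484*56)/(-36540) = -60168/64003 + 27104*(-1/36540) = -60168/64003 - 968/1305 = -4843936/2880135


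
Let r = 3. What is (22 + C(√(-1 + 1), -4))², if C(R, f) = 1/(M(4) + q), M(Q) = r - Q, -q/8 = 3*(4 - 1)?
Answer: 2576025/5329 ≈ 483.40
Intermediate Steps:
q = -72 (q = -24*(4 - 1) = -24*3 = -8*9 = -72)
M(Q) = 3 - Q
C(R, f) = -1/73 (C(R, f) = 1/((3 - 1*4) - 72) = 1/((3 - 4) - 72) = 1/(-1 - 72) = 1/(-73) = -1/73)
(22 + C(√(-1 + 1), -4))² = (22 - 1/73)² = (1605/73)² = 2576025/5329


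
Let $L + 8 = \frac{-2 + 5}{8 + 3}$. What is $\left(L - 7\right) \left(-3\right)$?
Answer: $\frac{486}{11} \approx 44.182$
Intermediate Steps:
$L = - \frac{85}{11}$ ($L = -8 + \frac{-2 + 5}{8 + 3} = -8 + \frac{3}{11} = - \frac{85}{11} \approx -7.7273$)
$\left(L - 7\right) \left(-3\right) = \left(- \frac{85}{11} - 7\right) \left(-3\right) = \left(- \frac{162}{11}\right) \left(-3\right) = \frac{486}{11}$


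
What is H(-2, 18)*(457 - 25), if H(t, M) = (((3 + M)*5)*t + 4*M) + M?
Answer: -51840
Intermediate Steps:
H(t, M) = 5*M + t*(15 + 5*M) (H(t, M) = ((15 + 5*M)*t + 4*M) + M = (t*(15 + 5*M) + 4*M) + M = (4*M + t*(15 + 5*M)) + M = 5*M + t*(15 + 5*M))
H(-2, 18)*(457 - 25) = (5*18 + 15*(-2) + 5*18*(-2))*(457 - 25) = (90 - 30 - 180)*432 = -120*432 = -51840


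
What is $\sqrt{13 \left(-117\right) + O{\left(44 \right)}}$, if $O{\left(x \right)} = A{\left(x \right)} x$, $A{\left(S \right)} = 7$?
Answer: $i \sqrt{1213} \approx 34.828 i$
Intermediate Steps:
$O{\left(x \right)} = 7 x$
$\sqrt{13 \left(-117\right) + O{\left(44 \right)}} = \sqrt{13 \left(-117\right) + 7 \cdot 44} = \sqrt{-1521 + 308} = \sqrt{-1213} = i \sqrt{1213}$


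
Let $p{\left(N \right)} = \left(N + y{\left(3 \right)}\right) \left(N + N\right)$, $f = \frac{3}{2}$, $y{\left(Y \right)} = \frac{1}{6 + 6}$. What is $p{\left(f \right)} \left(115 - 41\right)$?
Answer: $\frac{703}{2} \approx 351.5$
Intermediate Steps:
$y{\left(Y \right)} = \frac{1}{12}$
$f = \frac{3}{2}$ ($f = 3 \cdot \frac{1}{2} = \frac{3}{2} \approx 1.5$)
$p{\left(N \right)} = 2 N \left(\frac{1}{12} + N\right)$ ($p{\left(N \right)} = \left(N + \frac{1}{12}\right) \left(N + N\right) = \left(\frac{1}{12} + N\right) 2 N = 2 N \left(\frac{1}{12} + N\right)$)
$p{\left(f \right)} \left(115 - 41\right) = \frac{1}{6} \cdot \frac{3}{2} \left(1 + 12 \cdot \frac{3}{2}\right) \left(115 - 41\right) = \frac{1}{6} \cdot \frac{3}{2} \left(1 + 18\right) 74 = \frac{1}{6} \cdot \frac{3}{2} \cdot 19 \cdot 74 = \frac{19}{4} \cdot 74 = \frac{703}{2}$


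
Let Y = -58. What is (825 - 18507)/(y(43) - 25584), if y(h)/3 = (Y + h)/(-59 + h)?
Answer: 94304/136433 ≈ 0.69121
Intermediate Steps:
y(h) = 3*(-58 + h)/(-59 + h) (y(h) = 3*((-58 + h)/(-59 + h)) = 3*(-58 + h)/(-59 + h))
(825 - 18507)/(y(43) - 25584) = (825 - 18507)/(3*(-58 + 43)/(-59 + 43) - 25584) = -17682/(3*(-15)/(-16) - 25584) = -17682/(3*(-1/16)*(-15) - 25584) = -17682/(45/16 - 25584) = -17682/(-409299/16) = -17682*(-16/409299) = 94304/136433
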